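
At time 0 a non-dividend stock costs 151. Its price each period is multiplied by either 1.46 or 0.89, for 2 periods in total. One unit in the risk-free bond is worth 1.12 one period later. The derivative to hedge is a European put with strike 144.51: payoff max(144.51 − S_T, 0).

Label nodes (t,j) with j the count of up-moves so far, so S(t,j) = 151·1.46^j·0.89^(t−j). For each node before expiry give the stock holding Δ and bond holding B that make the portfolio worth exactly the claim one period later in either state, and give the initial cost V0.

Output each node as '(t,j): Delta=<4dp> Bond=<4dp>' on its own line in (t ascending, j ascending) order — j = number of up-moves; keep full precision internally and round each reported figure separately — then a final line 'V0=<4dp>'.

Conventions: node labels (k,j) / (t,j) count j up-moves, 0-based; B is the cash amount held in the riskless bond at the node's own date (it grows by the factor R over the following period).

(0,0): Delta=-0.1541 Bond=30.3316
(1,0): Delta=-0.3251 Bond=56.9521
(1,1): Delta=0.0000 Bond=0.0000
V0=7.0635

The replicating-portfolio and risk-neutral prices coincide; use p* = (1.12−0.89)/(1.46−0.89) = 0.4035 for the latter.
At maturity the claim pays: V(2,0)=24.9029, V(2,1)=0.0000, V(2,2)=0.0000
Node (1,0) S=134.3900: V=(p*·0.0000+(1−p*)·24.9029)/1.12=13.2628; Δ=(0.0000−24.9029)/(196.2094−119.6071)=-0.3251; B=V−Δ·S=56.9521
Node (1,1) S=220.4600: V=(p*·0.0000+(1−p*)·0.0000)/1.12=0.0000; Δ=(0.0000−0.0000)/(321.8716−196.2094)=0.0000; B=V−Δ·S=0.0000
Node (0,0) S=151.0000: V=(p*·0.0000+(1−p*)·13.2628)/1.12=7.0635; Δ=(0.0000−13.2628)/(220.4600−134.3900)=-0.1541; B=V−Δ·S=30.3316
Sanity check at the root: Δ(0,0)·S0 + B(0,0) reproduces V0 = 7.0635.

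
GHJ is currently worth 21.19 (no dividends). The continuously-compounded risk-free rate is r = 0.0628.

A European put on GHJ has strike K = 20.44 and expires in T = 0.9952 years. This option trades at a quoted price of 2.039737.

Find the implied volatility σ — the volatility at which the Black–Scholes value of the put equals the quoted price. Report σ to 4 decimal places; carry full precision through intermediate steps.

sigma = 0.3665

At σ = 0.3665 the Black–Scholes value reproduces the quote:
σ√T = 0.3665·√0.9952 = 0.365619
d₁ = (ln(S/K) + (r+σ²/2)T) / (σ√T) = (ln(21.19/20.44) + (0.0628+0.3665²/2)·0.9952) / 0.365619 = (0.036036 + 0.129337) / 0.365619 = 0.452309
d₂ = d₁ − σ√T = 0.452309 − 0.365619 = 0.086690
e^{−rT} = 0.939414
N(−d₁) = 0.325523,  N(−d₂) = 0.465459
V = K·e^{−rT}·N(−d₂) − S·N(−d₁) = 8.937574 − 6.897837 = 2.039737 (equal to the quote); since ∂V/∂σ > 0 for all σ, the implied volatility is unique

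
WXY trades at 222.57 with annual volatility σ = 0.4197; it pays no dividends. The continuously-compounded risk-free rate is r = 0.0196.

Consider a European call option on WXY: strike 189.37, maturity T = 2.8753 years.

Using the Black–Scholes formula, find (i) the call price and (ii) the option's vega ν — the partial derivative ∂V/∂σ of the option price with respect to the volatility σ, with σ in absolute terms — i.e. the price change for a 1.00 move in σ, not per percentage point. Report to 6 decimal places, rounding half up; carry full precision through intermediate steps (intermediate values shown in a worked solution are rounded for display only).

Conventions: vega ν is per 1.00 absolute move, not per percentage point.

σ√T = 0.4197·√2.8753 = 0.711673
d₁ = (ln(S/K) + (r+σ²/2)T) / (σ√T) = (ln(222.57/189.37) + (0.0196+0.4197²/2)·2.8753) / 0.711673 = (0.161539 + 0.309595) / 0.711673 = 0.662009
d₂ = d₁ − σ√T = 0.662009 − 0.711673 = -0.049664
e^{−rT} = 0.945203
N(d₁) = 0.746017,  N(d₂) = 0.480195
Call price V = S·N(d₁) − K·e^{−rT}·N(d₂) = 166.041071 − 85.951573 = 80.089498
φ(d₁) = (1/√(2π))·e^{−d₁²/2} = 0.320438
ν = S·φ(d₁)·√T = 120.935048

price = 80.089498
ν = 120.935048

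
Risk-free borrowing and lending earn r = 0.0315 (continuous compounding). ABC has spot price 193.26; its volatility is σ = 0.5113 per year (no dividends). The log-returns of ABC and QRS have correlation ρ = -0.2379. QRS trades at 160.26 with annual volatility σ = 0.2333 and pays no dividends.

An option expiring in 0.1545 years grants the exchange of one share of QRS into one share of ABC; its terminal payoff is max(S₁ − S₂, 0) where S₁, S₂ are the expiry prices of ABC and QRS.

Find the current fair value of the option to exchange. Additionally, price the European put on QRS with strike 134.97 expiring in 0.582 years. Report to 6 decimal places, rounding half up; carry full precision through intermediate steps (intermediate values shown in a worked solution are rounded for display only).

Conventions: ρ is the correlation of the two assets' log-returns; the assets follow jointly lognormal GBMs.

σ_eff = √(σ₁² + σ₂² − 2ρσ₁σ₂) = √(0.5113² + 0.2333² − 2·-0.2379·0.5113·0.2333) = 0.610420
d₁ = (ln(S₁/S₂) + (q₂ − q₁ + σ_eff²/2)T) / (σ_eff√T) = (ln(193.26/160.26) + (0.0 − 0.0 + 0.186306)·0.1545) / 0.239935 = 0.900342
d₂ = d₁ − σ_eff√T = 0.900342 − 0.239935 = 0.660407
N(d₁) = 0.816031,  N(d₂) = 0.745504
V = S₁·e^{−q₁T}·N(d₁) − S₂·e^{−q₂T}·N(d₂) = 157.706106 − 119.474408 = 38.231698
[vanilla: QRS put K=134.97]
σ√T = 0.2333·√0.582 = 0.177982
d₁ = (ln(S/K) + (r+σ²/2)T) / (σ√T) = (ln(160.26/134.97) + (0.0315+0.2333²/2)·0.582) / 0.177982 = (0.171745 + 0.034172) / 0.177982 = 1.156952
d₂ = d₁ − σ√T = 1.156952 − 0.177982 = 0.978970
e^{−rT} = 0.981834
N(−d₁) = 0.123646,  N(−d₂) = 0.163797
price = K·e^{−rT}·N(−d₂) − S·N(−d₁) = 21.706116 − 19.815493 = 1.890623

exchange price = 38.231698
price(QRS put K=134.97) = 1.890623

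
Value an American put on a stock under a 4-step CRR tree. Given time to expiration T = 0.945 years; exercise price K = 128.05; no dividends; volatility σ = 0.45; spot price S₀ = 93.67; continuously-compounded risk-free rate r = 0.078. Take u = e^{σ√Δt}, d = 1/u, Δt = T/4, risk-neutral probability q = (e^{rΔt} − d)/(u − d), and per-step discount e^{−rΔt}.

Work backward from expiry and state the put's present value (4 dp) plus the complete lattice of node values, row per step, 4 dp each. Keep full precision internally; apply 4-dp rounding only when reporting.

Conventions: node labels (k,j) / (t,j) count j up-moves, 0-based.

params: Δt=0.23625 u=1.24449 d=0.80354 q=0.48771 e^(-rΔt)=0.98174
t_4 payoffs: 88.9986 67.5691 34.3800 0.0000 0.0000
k=3: node(3,0) S=48.5990 payoff=79.4510 vs cont=77.1130 → 79.4510 [stop]  node(3,1) S=75.2678 payoff=52.7822 vs cont=50.4441 → 52.7822 [stop]  node(3,2) S=116.5713 payoff=11.4787 vs cont=17.2908 → 17.2908 [wait]  node(3,3) S=180.5401 payoff=0.0000 vs cont=0.0000 → 0.0000 [wait]
k=2: node(2,0) S=60.4809 payoff=67.5691 vs cont=65.2310 → 67.5691 [stop]  node(2,1) S=93.6700 payoff=34.3800 vs cont=34.8249 → 34.8249 [wait]  node(2,2) S=145.0717 payoff=0.0000 vs cont=8.6961 → 8.6961 [wait]
k=1: node(1,0) S=75.2678 payoff=52.7822 vs cont=50.6571 → 52.7822 [stop]  node(1,1) S=116.5713 payoff=11.4787 vs cont=21.6783 → 21.6783 [wait]
k=0: node(0,0) S=93.6700 payoff=34.3800 vs cont=36.9256 → 36.9256 [wait]

price = 36.9256
tree:
36.9256
52.7822 21.6783
67.5691 34.8249 8.6961
79.4510 52.7822 17.2908 0.0000
88.9986 67.5691 34.3800 0.0000 0.0000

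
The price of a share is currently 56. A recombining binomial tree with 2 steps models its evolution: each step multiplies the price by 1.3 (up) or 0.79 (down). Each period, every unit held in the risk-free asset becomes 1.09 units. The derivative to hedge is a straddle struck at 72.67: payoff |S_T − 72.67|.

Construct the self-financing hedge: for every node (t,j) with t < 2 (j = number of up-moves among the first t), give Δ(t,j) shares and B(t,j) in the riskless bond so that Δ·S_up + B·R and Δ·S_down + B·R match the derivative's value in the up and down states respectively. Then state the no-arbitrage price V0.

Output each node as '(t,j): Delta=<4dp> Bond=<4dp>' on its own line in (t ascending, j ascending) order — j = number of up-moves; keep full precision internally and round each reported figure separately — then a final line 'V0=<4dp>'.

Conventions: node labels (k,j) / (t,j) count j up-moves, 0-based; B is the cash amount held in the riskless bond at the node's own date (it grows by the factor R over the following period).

(0,0): Delta=-0.1697 Bond=27.4660
(1,0): Delta=-1.0000 Bond=66.6697
(1,1): Delta=0.1835 Bond=4.2258
V0=17.9619

Risk-neutral probability p* = (R−d)/(u−d) = (1.09−0.79)/(1.3−0.79) = 0.5882.
Expiry values: V(2,0)=37.7204, V(2,1)=15.1580, V(2,2)=21.9700
  t=1,j=0: stock 44.2400 → up 57.5120 (V=15.1580), down 34.9496 (V=37.7204). Price 22.4297; hedge Δ=-1.0000, bond B=66.6697.
  t=1,j=1: stock 72.8000 → up 94.6400 (V=21.9700), down 57.5120 (V=15.1580). Price 17.5826; hedge Δ=0.1835, bond B=4.2258.
  t=0,j=0: stock 56.0000 → up 72.8000 (V=17.5826), down 44.2400 (V=22.4297). Price 17.9619; hedge Δ=-0.1697, bond B=27.4660.
Sanity check at the root: Δ(0,0)·S0 + B(0,0) reproduces V0 = 17.9619.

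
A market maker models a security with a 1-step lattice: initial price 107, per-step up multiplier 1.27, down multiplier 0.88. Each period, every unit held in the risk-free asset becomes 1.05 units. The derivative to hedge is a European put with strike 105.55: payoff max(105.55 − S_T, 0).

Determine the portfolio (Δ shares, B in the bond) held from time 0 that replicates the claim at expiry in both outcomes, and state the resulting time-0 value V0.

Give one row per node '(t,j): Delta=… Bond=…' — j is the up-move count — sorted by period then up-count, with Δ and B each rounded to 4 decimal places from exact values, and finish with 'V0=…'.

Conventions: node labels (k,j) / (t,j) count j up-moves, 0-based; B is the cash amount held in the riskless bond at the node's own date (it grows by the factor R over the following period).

Arbitrage-free pricing uses the up-move probability p* = (R−d)/(u−d) = 0.4359, discounting each step at R = 1.05.
Terminal payoffs: V(1,0)=11.3900, V(1,1)=0.0000
  t=0,j=0: stock 107.0000 → up 135.8900 (V=0.0000), down 94.1600 (V=11.3900). Price 6.1192; hedge Δ=-0.2729, bond B=35.3243.
Check: Δ(0,0)·S0 + B(0,0) = 6.1192 = V0.

(0,0): Delta=-0.2729 Bond=35.3243
V0=6.1192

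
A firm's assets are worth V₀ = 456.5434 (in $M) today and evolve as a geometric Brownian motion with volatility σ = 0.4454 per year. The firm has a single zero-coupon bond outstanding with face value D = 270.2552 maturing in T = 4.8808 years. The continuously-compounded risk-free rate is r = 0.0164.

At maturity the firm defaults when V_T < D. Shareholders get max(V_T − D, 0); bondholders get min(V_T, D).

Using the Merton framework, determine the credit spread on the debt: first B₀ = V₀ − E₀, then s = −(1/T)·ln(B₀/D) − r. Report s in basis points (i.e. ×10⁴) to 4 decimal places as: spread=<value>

Equity is a call on the firm's assets struck at D = 270.2552:
d₁ = [ln(V₀/D) + (r + σ²/2)T] / (σ√T)
   = [ln(456.5434/270.2552) + (0.0164 + 0.5·0.4454²)·4.8808] / (0.4454·√4.8808)
   = [0.524317 + 0.564175] / 0.984001 = 1.106189
d₂ = d₁ − σ√T = 1.106189 − 0.984001 = 0.122188
N(d₁) = 0.865678,  N(d₂) = 0.548625,  e^(−rT) = 0.923075
E₀ = V₀·N(d₁) − D·e^(−rT)·N(d₂)
   = 456.5434·0.865678 − 270.2552·0.923075·0.548625 = 258.356329
B₀ = V₀ − E₀ = 456.5434 − 258.356329 = 198.187071
spread = −(1/T)·ln(B₀/D) − r = −(1/4.8808)·ln(198.187071/270.2552) − 0.0164 = 0.04714600
in basis points: 0.04714600 × 10⁴ = 471.4600 bp

spread=471.4600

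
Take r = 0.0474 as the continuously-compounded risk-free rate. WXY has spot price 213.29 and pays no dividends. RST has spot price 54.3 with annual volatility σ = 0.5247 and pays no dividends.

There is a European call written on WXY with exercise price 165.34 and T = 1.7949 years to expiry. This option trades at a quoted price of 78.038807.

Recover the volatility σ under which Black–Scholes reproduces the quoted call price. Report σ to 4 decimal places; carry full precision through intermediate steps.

At σ = 0.4198 the Black–Scholes value reproduces the quote:
σ√T = 0.4198·√1.7949 = 0.562422
d₁ = (ln(S/K) + (r+σ²/2)T) / (σ√T) = (ln(213.29/165.34) + (0.0474+0.4198²/2)·1.7949) / 0.562422 = (0.254649 + 0.243238) / 0.562422 = 0.885254
d₂ = d₁ − σ√T = 0.885254 − 0.562422 = 0.322831
e^{−rT} = 0.918440
N(d₁) = 0.811990,  N(d₂) = 0.626589
V = S·N(d₁) − K·e^{−rT}·N(d₂) = 173.189370 − 95.150563 = 78.038807 (equal to the quote); since ∂V/∂σ > 0 for all σ, the implied volatility is unique

sigma = 0.4198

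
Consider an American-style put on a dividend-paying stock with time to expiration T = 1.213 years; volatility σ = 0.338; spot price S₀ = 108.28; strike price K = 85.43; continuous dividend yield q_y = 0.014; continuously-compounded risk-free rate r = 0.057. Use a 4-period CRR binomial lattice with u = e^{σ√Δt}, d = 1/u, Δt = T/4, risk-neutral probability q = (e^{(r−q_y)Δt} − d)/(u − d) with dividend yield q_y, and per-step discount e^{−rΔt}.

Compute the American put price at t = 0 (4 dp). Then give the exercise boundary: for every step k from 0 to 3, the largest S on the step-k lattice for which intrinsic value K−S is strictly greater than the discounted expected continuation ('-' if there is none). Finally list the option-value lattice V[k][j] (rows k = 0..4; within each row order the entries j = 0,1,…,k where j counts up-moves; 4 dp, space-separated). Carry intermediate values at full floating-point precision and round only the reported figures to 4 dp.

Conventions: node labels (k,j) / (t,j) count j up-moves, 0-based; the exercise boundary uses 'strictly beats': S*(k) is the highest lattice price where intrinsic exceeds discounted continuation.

price = 4.9572
boundary = - - - 61.9501
tree:
4.9572
8.5526 1.3718
14.4089 2.7295 0.0000
23.4799 5.4310 0.0000 0.0000
34.0012 10.8062 0.0000 0.0000 0.0000

Δt=0.30325, u=1.20458, d=0.83017, q=0.48866, disc=e^(-rΔt)=0.98286
k=4 terminal: V=max(K-S,0) → 34.0012 10.8062 0.0000 0.0000 0.0000
k=3: j=0 S=61.9501 intr=23.4799 cont=22.2783 V=23.4799[EX]; j=1 S=89.8903 intr=0.0000 cont=5.4310 V=5.4310[hold]; j=2 S=130.4318 intr=0.0000 cont=0.0000 V=0.0000[hold]; j=3 S=189.2580 intr=0.0000 cont=0.0000 V=0.0000[hold]  S*(3)=61.9501
k=2: j=0 S=74.6238 intr=10.8062 cont=14.4089 V=14.4089[hold]; j=1 S=108.2800 intr=0.0000 cont=2.7295 V=2.7295[hold]; j=2 S=157.1155 intr=0.0000 cont=0.0000 V=0.0000[hold]  S*(2)=-
k=1: j=0 S=89.8903 intr=0.0000 cont=8.5526 V=8.5526[hold]; j=1 S=130.4318 intr=0.0000 cont=1.3718 V=1.3718[hold]  S*(1)=-
k=0: j=0 S=108.2800 intr=0.0000 cont=4.9572 V=4.9572[hold]  S*(0)=-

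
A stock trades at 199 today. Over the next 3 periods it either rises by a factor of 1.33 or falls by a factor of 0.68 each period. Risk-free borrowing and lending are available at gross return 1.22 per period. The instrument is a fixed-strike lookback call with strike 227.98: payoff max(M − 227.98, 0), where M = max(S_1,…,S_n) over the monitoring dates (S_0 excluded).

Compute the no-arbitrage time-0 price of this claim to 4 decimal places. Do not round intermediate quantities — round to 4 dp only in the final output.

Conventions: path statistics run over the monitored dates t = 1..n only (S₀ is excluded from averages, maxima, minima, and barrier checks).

Set p* = 0.8308 (from d < R < u); the path-dependent value is the discounted p*-expectation over all price paths.
Enumerate all 2^3 = 8 price paths (U = up ×1.33, D = down ×0.68); each path with k up-moves has probability p*^k·(1−p*)^(3−k).
DDD: M=135.3200, payoff=0.0000, prob=0.004847
UDD: M=264.6700, payoff=36.6900, prob=0.023792
DUD: M=179.9756, payoff=0.0000, prob=0.023792
UUD: M=352.0111, payoff=124.0311, prob=0.116799
DDU: M=135.3200, payoff=0.0000, prob=0.023792
UDU: M=264.6700, payoff=36.6900, prob=0.116799
DUU: M=239.3675, payoff=11.3875, prob=0.116799
UUU: M=468.1748, payoff=240.1948, prob=0.573378
Price = Σ prob·payoff / R^3 = 158.697561 / 1.815848 = 87.3958

price = 87.3958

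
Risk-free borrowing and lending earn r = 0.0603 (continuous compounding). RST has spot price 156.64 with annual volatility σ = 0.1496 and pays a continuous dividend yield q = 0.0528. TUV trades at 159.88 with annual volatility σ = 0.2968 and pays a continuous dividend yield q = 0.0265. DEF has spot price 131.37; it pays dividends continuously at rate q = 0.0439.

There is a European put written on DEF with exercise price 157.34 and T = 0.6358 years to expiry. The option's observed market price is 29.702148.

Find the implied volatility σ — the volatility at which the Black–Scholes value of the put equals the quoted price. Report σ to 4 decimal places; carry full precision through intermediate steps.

At σ = 0.3394 the Black–Scholes value reproduces the quote:
σ√T = 0.3394·√0.6358 = 0.270628
d₁ = (ln(S/K) + (r−q+σ²/2)T) / (σ√T) = (ln(131.37/157.34) + (0.0603−0.0439+0.3394²/2)·0.6358) / 0.270628 = (-0.180391 + 0.047047) / 0.270628 = -0.492723
d₂ = d₁ − σ√T = -0.492723 − 0.270628 = -0.763351
e^{−rT} = 0.962387
e^{−qT} = 0.972474
N(−d₁) = 0.688896,  N(−d₂) = 0.777373
V = K·e^{−rT}·N(−d₂) − S·e^{−qT}·N(−d₁) = 117.711326 − 88.009178 = 29.702148 (the observed quote) — the price is monotone increasing in volatility, hence this σ is the only solution

sigma = 0.3394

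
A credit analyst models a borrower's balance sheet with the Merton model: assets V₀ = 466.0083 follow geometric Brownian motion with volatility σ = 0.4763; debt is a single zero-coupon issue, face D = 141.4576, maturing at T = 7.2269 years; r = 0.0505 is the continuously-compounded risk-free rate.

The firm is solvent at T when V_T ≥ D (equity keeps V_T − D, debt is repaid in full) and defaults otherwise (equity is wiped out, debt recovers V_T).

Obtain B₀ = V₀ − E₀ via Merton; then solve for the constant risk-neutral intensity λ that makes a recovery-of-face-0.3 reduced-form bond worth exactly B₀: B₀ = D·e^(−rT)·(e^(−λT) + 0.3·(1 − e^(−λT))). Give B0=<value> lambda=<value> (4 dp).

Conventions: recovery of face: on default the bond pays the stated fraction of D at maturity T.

With assets at 466.0083 and a single debt payment of 141.4576 at 7.2269 years:
d₁ = [ln(V₀/D) + (r + σ²/2)T] / (σ√T)
   = [ln(466.0083/141.4576) + (0.0505 + 0.5·0.4763²)·7.2269] / (0.4763·√7.2269)
   = [1.192203 + 1.184712] / 1.280432 = 1.856338
d₂ = d₁ − σ√T = 1.856338 − 1.280432 = 0.575906
N(d₁) = 0.968297,  N(d₂) = 0.717661,  e^(−rT) = 0.694225
E₀ = V₀·N(d₁) − D·e^(−rT)·N(d₂)
   = 466.0083·0.968297 − 141.4576·0.694225·0.717661 = 380.757821
B₀ = V₀ − E₀ = 466.0083 − 380.757821 = 85.250479
e^(−λT) = (B₀·e^(rT)/D − 0.3)/(1 − 0.3) = (85.2505·1.440454/141.4576 − 0.3)/0.7 = 0.81157238
λ = −ln(0.81157238)/7.2269 = 0.028890

B0=85.2505 lambda=0.0289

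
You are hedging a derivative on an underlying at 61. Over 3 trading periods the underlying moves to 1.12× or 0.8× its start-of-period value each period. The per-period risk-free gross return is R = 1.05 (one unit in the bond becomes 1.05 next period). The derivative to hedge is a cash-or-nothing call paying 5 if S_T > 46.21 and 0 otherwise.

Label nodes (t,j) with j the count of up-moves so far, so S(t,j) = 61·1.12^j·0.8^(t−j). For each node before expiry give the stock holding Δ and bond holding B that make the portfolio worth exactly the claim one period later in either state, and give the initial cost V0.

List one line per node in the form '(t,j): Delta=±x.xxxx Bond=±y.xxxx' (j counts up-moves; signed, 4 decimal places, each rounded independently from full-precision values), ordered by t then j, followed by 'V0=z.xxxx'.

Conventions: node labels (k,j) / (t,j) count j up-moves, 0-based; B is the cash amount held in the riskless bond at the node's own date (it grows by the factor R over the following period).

No-arbitrage ⇒ martingale measure with p* = (R−d)/(u−d) = 0.7812.
Expiry values: V(3,0)=0.0000, V(3,1)=0.0000, V(3,2)=5.0000, V(3,3)=5.0000
Node (2,0) S=39.0400: V=(p*·0.0000+(1−p*)·0.0000)/1.05=0.0000; Δ=(0.0000−0.0000)/(43.7248−31.2320)=0.0000; B=V−Δ·S=0.0000
Node (2,1) S=54.6560: V=(p*·5.0000+(1−p*)·0.0000)/1.05=3.7202; Δ=(5.0000−0.0000)/(61.2147−43.7248)=0.2859; B=V−Δ·S=-11.9048
Node (2,2) S=76.5184: V=(p*·5.0000+(1−p*)·5.0000)/1.05=4.7619; Δ=(5.0000−5.0000)/(85.7006−61.2147)=0.0000; B=V−Δ·S=4.7619
Node (1,0) S=48.8000: V=(p*·3.7202+(1−p*)·0.0000)/1.05=2.7680; Δ=(3.7202−0.0000)/(54.6560−39.0400)=0.2382; B=V−Δ·S=-8.8577
Node (1,1) S=68.3200: V=(p*·4.7619+(1−p*)·3.7202)/1.05=4.3181; Δ=(4.7619−3.7202)/(76.5184−54.6560)=0.0476; B=V−Δ·S=1.0629
Node (0,0) S=61.0000: V=(p*·4.3181+(1−p*)·2.7680)/1.05=3.7896; Δ=(4.3181−2.7680)/(68.3200−48.8000)=0.0794; B=V−Δ·S=-1.0545
Sanity check at the root: Δ(0,0)·S0 + B(0,0) reproduces V0 = 3.7896.

(0,0): Delta=0.0794 Bond=-1.0545
(1,0): Delta=0.2382 Bond=-8.8577
(1,1): Delta=0.0476 Bond=1.0629
(2,0): Delta=0.0000 Bond=0.0000
(2,1): Delta=0.2859 Bond=-11.9048
(2,2): Delta=0.0000 Bond=4.7619
V0=3.7896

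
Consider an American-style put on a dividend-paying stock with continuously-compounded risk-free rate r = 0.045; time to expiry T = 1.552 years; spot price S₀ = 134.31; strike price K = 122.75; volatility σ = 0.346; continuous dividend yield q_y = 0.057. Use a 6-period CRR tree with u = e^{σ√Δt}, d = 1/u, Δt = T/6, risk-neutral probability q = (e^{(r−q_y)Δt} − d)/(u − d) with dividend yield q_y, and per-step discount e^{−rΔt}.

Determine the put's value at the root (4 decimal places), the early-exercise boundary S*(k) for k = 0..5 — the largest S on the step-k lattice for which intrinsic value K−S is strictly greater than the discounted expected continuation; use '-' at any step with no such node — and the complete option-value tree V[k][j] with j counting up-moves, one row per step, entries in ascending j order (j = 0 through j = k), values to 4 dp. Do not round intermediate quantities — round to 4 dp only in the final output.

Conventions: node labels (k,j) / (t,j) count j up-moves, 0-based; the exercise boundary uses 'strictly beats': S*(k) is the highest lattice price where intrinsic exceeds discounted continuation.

params: Δt=0.25867 u=1.19241 d=0.83864 q=0.44736 e^(-rΔt)=0.98843
t_6 payoffs: 76.0235 56.3127 28.2874 0.0000 0.0000 0.0000 0.0000
t_5: node(5,0) S=55.7170 payoff=67.0330 vs cont=66.4280 → 67.0330 [stop]  node(5,1) S=79.2202 payoff=43.5298 vs cont=43.2687 → 43.5298 [stop]  node(5,2) S=112.6378 payoff=10.1122 vs cont=15.4518 → 15.4518 [wait]  node(5,3) S=160.1521 payoff=0.0000 vs cont=0.0000 → 0.0000 [wait]  node(5,4) S=227.7093 payoff=0.0000 vs cont=0.0000 → 0.0000 [wait]  node(5,5) S=323.7644 payoff=0.0000 vs cont=0.0000 → 0.0000 [wait]  ⇒ S*(5)=79.2202
t_4: node(4,0) S=66.4373 payoff=56.3127 vs cont=55.8646 → 56.3127 [stop]  node(4,1) S=94.4626 payoff=28.2874 vs cont=30.6105 → 30.6105 [wait]  node(4,2) S=134.3100 payoff=0.0000 vs cont=8.4405 → 8.4405 [wait]  node(4,3) S=190.9663 payoff=0.0000 vs cont=0.0000 → 0.0000 [wait]  node(4,4) S=271.5220 payoff=0.0000 vs cont=0.0000 → 0.0000 [wait]  ⇒ S*(4)=66.4373
t_3: node(3,0) S=79.2202 payoff=43.5298 vs cont=44.2960 → 44.2960 [wait]  node(3,1) S=112.6378 payoff=10.1122 vs cont=20.4531 → 20.4531 [wait]  node(3,2) S=160.1521 payoff=0.0000 vs cont=4.6106 → 4.6106 [wait]  node(3,3) S=227.7093 payoff=0.0000 vs cont=0.0000 → 0.0000 [wait]  ⇒ S*(3)=-
t_2: node(2,0) S=94.4626 payoff=28.2874 vs cont=33.2404 → 33.2404 [wait]  node(2,1) S=134.3100 payoff=0.0000 vs cont=13.2111 → 13.2111 [wait]  node(2,2) S=190.9663 payoff=0.0000 vs cont=2.5185 → 2.5185 [wait]  ⇒ S*(2)=-
t_1: node(1,0) S=112.6378 payoff=10.1122 vs cont=23.9992 → 23.9992 [wait]  node(1,1) S=160.1521 payoff=0.0000 vs cont=8.3301 → 8.3301 [wait]  ⇒ S*(1)=-
t_0: node(0,0) S=134.3100 payoff=0.0000 vs cont=16.7929 → 16.7929 [wait]  ⇒ S*(0)=-

price = 16.7929
boundary = - - - - 66.4373 79.2202
tree:
16.7929
23.9992 8.3301
33.2404 13.2111 2.5185
44.2960 20.4531 4.6106 0.0000
56.3127 30.6105 8.4405 0.0000 0.0000
67.0330 43.5298 15.4518 0.0000 0.0000 0.0000
76.0235 56.3127 28.2874 0.0000 0.0000 0.0000 0.0000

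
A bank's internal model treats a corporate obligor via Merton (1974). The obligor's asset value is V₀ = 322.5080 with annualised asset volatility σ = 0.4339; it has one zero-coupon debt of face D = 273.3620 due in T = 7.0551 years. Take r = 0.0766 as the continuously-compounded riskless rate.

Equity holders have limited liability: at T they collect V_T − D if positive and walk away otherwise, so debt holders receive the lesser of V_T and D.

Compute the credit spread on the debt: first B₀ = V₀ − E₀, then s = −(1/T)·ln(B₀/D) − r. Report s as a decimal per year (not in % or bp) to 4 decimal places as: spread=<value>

spread=0.0404

Equity is a call on the firm's assets struck at D = 273.3620:
d₁ = [ln(V₀/D) + (r + σ²/2)T] / (σ√T)
   = [ln(322.5080/273.3620) + (0.0766 + 0.5·0.4339²)·7.0551] / (0.4339·√7.0551)
   = [0.165331 + 1.204550] / 1.152501 = 1.188616
d₂ = d₁ − σ√T = 1.188616 − 1.152501 = 0.036115
N(d₁) = 0.882705,  N(d₂) = 0.514405,  e^(−rT) = 0.582503
E₀ = V₀·N(d₁) − D·e^(−rT)·N(d₂)
   = 322.5080·0.882705 − 273.3620·0.582503·0.514405 = 202.768450
B₀ = V₀ − E₀ = 322.5080 − 202.768450 = 119.739550
spread = −(1/T)·ln(B₀/D) − r = −(1/7.0551)·ln(119.739550/273.3620) − 0.0766 = 0.04040443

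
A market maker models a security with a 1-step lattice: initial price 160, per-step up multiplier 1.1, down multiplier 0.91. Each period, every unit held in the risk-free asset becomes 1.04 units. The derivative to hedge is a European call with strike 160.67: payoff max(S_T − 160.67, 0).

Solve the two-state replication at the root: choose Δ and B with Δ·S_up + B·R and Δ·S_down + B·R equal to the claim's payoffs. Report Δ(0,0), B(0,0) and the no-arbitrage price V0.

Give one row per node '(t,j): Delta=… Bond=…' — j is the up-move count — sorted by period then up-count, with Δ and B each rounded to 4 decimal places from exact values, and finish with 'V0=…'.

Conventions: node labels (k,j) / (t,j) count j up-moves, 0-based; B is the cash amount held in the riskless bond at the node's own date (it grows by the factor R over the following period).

Since d<R<u, set p* = (R−d)/(u−d) = 0.6842; price each node as the discounted p*-expectation of its children.
Payoffs at expiry: V(1,0)=0.0000, V(1,1)=15.3300
(0,0): S=160.0000. Δ = (V_up−V_dn)/(S_up−S_dn) = (15.3300−0.0000)/(176.0000−145.6000) = 0.5043. V = [p*·15.3300 + (1−p*)·0.0000]/1.04 = 10.0855. B = V − Δ·S = -70.5987.
Check: Δ(0,0)·S0 + B(0,0) = 10.0855 = V0.

(0,0): Delta=0.5043 Bond=-70.5987
V0=10.0855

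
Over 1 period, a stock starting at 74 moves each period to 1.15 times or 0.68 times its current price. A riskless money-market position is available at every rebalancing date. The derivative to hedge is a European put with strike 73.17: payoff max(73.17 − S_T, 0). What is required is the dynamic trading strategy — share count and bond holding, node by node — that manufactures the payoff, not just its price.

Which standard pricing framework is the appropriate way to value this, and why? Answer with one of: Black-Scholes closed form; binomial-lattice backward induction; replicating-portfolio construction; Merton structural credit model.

framework: replicating-portfolio construction

Key observation: since the answer must list Δ and B at each node of the 1.15/0.68 lattice on 74, the replicating-portfolio method — solving the two-state system at every node — is the one that applies.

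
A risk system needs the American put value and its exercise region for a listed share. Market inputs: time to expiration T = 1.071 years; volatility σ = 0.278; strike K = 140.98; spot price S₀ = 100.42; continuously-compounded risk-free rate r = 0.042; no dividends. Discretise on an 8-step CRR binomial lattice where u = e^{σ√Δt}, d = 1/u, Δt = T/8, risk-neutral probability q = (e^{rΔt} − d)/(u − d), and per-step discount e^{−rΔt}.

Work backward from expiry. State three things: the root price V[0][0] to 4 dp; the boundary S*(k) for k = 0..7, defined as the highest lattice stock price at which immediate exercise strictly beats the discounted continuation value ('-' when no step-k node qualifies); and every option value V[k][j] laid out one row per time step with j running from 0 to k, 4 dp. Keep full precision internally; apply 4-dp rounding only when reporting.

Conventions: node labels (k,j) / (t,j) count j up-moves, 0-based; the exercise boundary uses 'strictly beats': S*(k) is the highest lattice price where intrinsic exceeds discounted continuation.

price = 40.5600
boundary = 100.4200 90.7079 100.4200 90.7079 100.4200 111.1720 100.4200 111.1720
tree:
40.5600
50.2721 30.9770
59.0449 40.5600 21.8280
66.9693 50.2721 30.3580 13.6200
74.1272 59.0449 40.5600 20.5886 6.8670
80.5929 66.9693 50.2721 29.8080 11.6835 2.1709
86.4333 74.1272 59.0449 40.5600 19.1794 4.3862 0.0000
91.7087 80.5929 66.9693 50.2721 29.8080 8.8619 0.0000 0.0000
96.4740 86.4333 74.1272 59.0449 40.5600 17.9048 0.0000 0.0000 0.0000

params: Δt=0.13387 u=1.10707 d=0.90328 q=0.50226 e^(-rΔt)=0.99439
t_8 payoffs: 96.4740 86.4333 74.1272 59.0449 40.5600 17.9048 0.0000 0.0000 0.0000
t_7: node(7,0) S=49.2713 payoff=91.7087 vs cont=90.9183 → 91.7087 [stop]  node(7,1) S=60.3871 payoff=80.5929 vs cont=79.8024 → 80.5929 [stop]  node(7,2) S=74.0107 payoff=66.9693 vs cont=66.1788 → 66.9693 [stop]  node(7,3) S=90.7079 payoff=50.2721 vs cont=49.4817 → 50.2721 [stop]  node(7,4) S=111.1720 payoff=29.8080 vs cont=29.0175 → 29.8080 [stop]  node(7,5) S=136.2530 payoff=4.7270 vs cont=8.8619 → 8.8619 [wait]  node(7,6) S=166.9923 payoff=0.0000 vs cont=0.0000 → 0.0000 [wait]  node(7,7) S=204.6665 payoff=0.0000 vs cont=0.0000 → 0.0000 [wait]  ⇒ S*(7)=111.1720
t_6: node(6,0) S=54.5467 payoff=86.4333 vs cont=85.6428 → 86.4333 [stop]  node(6,1) S=66.8528 payoff=74.1272 vs cont=73.3368 → 74.1272 [stop]  node(6,2) S=81.9351 payoff=59.0449 vs cont=58.2545 → 59.0449 [stop]  node(6,3) S=100.4200 payoff=40.5600 vs cont=39.7695 → 40.5600 [stop]  node(6,4) S=123.0752 payoff=17.9048 vs cont=19.1794 → 19.1794 [wait]  node(6,5) S=150.8416 payoff=0.0000 vs cont=4.3862 → 4.3862 [wait]  node(6,6) S=184.8722 payoff=0.0000 vs cont=0.0000 → 0.0000 [wait]  ⇒ S*(6)=100.4200
t_5: node(5,0) S=60.3871 payoff=80.5929 vs cont=79.8024 → 80.5929 [stop]  node(5,1) S=74.0107 payoff=66.9693 vs cont=66.1788 → 66.9693 [stop]  node(5,2) S=90.7079 payoff=50.2721 vs cont=49.4817 → 50.2721 [stop]  node(5,3) S=111.1720 payoff=29.8080 vs cont=29.6541 → 29.8080 [stop]  node(5,4) S=136.2530 payoff=4.7270 vs cont=11.6835 → 11.6835 [wait]  node(5,5) S=166.9923 payoff=0.0000 vs cont=2.1709 → 2.1709 [wait]  ⇒ S*(5)=111.1720
t_4: node(4,0) S=66.8528 payoff=74.1272 vs cont=73.3368 → 74.1272 [stop]  node(4,1) S=81.9351 payoff=59.0449 vs cont=58.2545 → 59.0449 [stop]  node(4,2) S=100.4200 payoff=40.5600 vs cont=39.7695 → 40.5600 [stop]  node(4,3) S=123.0752 payoff=17.9048 vs cont=20.5886 → 20.5886 [wait]  node(4,4) S=150.8416 payoff=0.0000 vs cont=6.8670 → 6.8670 [wait]  ⇒ S*(4)=100.4200
t_3: node(3,0) S=74.0107 payoff=66.9693 vs cont=66.1788 → 66.9693 [stop]  node(3,1) S=90.7079 payoff=50.2721 vs cont=49.4817 → 50.2721 [stop]  node(3,2) S=111.1720 payoff=29.8080 vs cont=30.3580 → 30.3580 [wait]  node(3,3) S=136.2530 payoff=4.7270 vs cont=13.6200 → 13.6200 [wait]  ⇒ S*(3)=90.7079
t_2: node(2,0) S=81.9351 payoff=59.0449 vs cont=58.2545 → 59.0449 [stop]  node(2,1) S=100.4200 payoff=40.5600 vs cont=40.0442 → 40.5600 [stop]  node(2,2) S=123.0752 payoff=17.9048 vs cont=21.8280 → 21.8280 [wait]  ⇒ S*(2)=100.4200
t_1: node(1,0) S=90.7079 payoff=50.2721 vs cont=49.4817 → 50.2721 [stop]  node(1,1) S=111.1720 payoff=29.8080 vs cont=30.9770 → 30.9770 [wait]  ⇒ S*(1)=90.7079
t_0: node(0,0) S=100.4200 payoff=40.5600 vs cont=40.3534 → 40.5600 [stop]  ⇒ S*(0)=100.4200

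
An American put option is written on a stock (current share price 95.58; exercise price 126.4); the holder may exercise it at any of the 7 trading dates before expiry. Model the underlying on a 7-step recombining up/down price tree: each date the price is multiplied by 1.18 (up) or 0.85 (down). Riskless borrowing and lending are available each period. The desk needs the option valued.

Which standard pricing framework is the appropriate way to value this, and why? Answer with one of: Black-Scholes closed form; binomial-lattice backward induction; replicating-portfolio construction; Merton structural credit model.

framework: binomial-lattice backward induction

Key observation: the put (strike 126.4 on spot 95.58) is American-style on a 7-step discrete price model, so the early-exercise decision at every node requires stepwise backward valuation — a closed form cannot price the exercise right.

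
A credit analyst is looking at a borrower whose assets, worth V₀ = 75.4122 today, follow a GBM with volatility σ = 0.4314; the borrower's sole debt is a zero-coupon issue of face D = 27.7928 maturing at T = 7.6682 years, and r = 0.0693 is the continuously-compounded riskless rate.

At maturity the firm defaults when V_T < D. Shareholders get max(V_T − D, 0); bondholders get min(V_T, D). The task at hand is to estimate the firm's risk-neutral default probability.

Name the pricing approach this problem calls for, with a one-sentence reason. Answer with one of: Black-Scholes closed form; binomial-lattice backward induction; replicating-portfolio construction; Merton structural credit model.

framework: Merton structural credit model

Key observation: the asked-for credit quantity lives on the firm's capital structure — asset value, asset volatility, debt face 27.7928 — which is the structural model's domain.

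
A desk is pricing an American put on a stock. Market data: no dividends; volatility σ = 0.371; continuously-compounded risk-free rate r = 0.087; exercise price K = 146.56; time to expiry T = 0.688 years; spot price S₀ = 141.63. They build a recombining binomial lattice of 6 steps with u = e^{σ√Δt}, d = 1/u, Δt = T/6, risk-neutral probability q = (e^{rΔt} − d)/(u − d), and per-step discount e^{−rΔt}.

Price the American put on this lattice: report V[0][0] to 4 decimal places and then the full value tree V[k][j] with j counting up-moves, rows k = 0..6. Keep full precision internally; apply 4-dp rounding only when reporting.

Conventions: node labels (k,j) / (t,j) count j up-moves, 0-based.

price = 16.6602
tree:
16.6602
25.0998 8.8291
36.3973 14.6720 3.3542
49.4029 23.6264 6.3040 0.5683
60.8732 36.3973 11.7449 1.1677 0.0000
70.9893 49.4029 21.6507 2.3994 0.0000 0.0000
79.9110 60.8732 36.3973 4.9300 0.0000 0.0000 0.0000

Δt=0.11467, u=1.13386, d=0.88194, q=0.50843, disc=e^(-rΔt)=0.99007
k=6 terminal: V=max(K-S,0) → 79.9110 60.8732 36.3973 4.9300 0.0000 0.0000 0.0000
k=5: j=0 S=75.5707 intr=70.9893 cont=69.5344 V=70.9893[EX]; j=1 S=97.1571 intr=49.4029 cont=47.9481 V=49.4029[EX]; j=2 S=124.9093 intr=21.6507 cont=20.1958 V=21.6507[EX]; j=3 S=160.5889 intr=0.0000 cont=2.3994 V=2.3994[hold]; j=4 S=206.4601 intr=0.0000 cont=0.0000 V=0.0000[hold]; j=5 S=265.4341 intr=0.0000 cont=0.0000 V=0.0000[hold]
k=4: j=0 S=85.6868 intr=60.8732 cont=59.4184 V=60.8732[EX]; j=1 S=110.1627 intr=36.3973 cont=34.9425 V=36.3973[EX]; j=2 S=141.6300 intr=4.9300 cont=11.7449 V=11.7449[hold]; j=3 S=182.0857 intr=0.0000 cont=1.1677 V=1.1677[hold]; j=4 S=234.0973 intr=0.0000 cont=0.0000 V=0.0000[hold]
k=3: j=0 S=97.1571 intr=49.4029 cont=47.9481 V=49.4029[EX]; j=1 S=124.9093 intr=21.6507 cont=23.6264 V=23.6264[hold]; j=2 S=160.5889 intr=0.0000 cont=6.3040 V=6.3040[hold]; j=3 S=206.4601 intr=0.0000 cont=0.5683 V=0.5683[hold]
k=2: j=0 S=110.1627 intr=36.3973 cont=35.9370 V=36.3973[EX]; j=1 S=141.6300 intr=4.9300 cont=14.6720 V=14.6720[hold]; j=2 S=182.0857 intr=0.0000 cont=3.3542 V=3.3542[hold]
k=1: j=0 S=124.9093 intr=21.6507 cont=25.0998 V=25.0998[hold]; j=1 S=160.5889 intr=0.0000 cont=8.8291 V=8.8291[hold]
k=0: j=0 S=141.6300 intr=4.9300 cont=16.6602 V=16.6602[hold]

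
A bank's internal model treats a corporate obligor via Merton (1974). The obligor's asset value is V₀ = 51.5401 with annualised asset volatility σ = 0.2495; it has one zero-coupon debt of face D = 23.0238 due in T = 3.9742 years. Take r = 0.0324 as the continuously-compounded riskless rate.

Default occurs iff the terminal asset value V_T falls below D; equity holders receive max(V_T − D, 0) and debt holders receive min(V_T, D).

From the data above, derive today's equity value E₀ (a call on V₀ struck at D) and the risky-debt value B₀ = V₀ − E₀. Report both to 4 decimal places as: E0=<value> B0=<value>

Apply the equity-as-call identities (strike 23.0238, horizon 3.9742 years):
d₁ = [ln(V₀/D) + (r + σ²/2)T] / (σ√T)
   = [ln(51.5401/23.0238) + (0.0324 + 0.5·0.2495²)·3.9742] / (0.2495·√3.9742)
   = [0.805832 + 0.252462] / 0.497388 = 2.127701
d₂ = d₁ − σ√T = 2.127701 − 0.497388 = 1.630313
N(d₁) = 0.983319,  N(d₂) = 0.948482,  e^(−rT) = 0.879181
E₀ = V₀·N(d₁) − D·e^(−rT)·N(d₂)
   = 51.5401·0.983319 − 23.0238·0.879181·0.948482 = 31.481093
B₀ = V₀ − E₀ = 51.5401 − 31.481093 = 20.059007

E0=31.4811 B0=20.0590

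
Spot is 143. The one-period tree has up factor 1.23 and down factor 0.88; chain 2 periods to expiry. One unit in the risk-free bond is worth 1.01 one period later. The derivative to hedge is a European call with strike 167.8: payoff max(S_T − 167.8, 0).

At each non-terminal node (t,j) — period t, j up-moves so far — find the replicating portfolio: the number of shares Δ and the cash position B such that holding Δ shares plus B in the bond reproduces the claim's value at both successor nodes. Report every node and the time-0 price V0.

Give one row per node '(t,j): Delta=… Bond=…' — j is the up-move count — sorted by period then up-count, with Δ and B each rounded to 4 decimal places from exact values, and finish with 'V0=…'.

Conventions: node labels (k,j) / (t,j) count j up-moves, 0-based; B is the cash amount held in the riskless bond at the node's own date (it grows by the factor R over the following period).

No-arbitrage ⇒ martingale measure with p* = (R−d)/(u−d) = 0.3714.
Terminal payoffs: V(2,0)=0.0000, V(2,1)=0.0000, V(2,2)=48.5447
(1,0): S=125.8400. Δ = (V_up−V_dn)/(S_up−S_dn) = (0.0000−0.0000)/(154.7832−110.7392) = 0.0000. V = [p*·0.0000 + (1−p*)·0.0000]/1.01 = 0.0000. B = V − Δ·S = 0.0000.
(1,1): S=175.8900. Δ = (V_up−V_dn)/(S_up−S_dn) = (48.5447−0.0000)/(216.3447−154.7832) = 0.7886. V = [p*·48.5447 + (1−p*)·0.0000]/1.01 = 17.8524. B = V − Δ·S = -120.8468.
(0,0): S=143.0000. Δ = (V_up−V_dn)/(S_up−S_dn) = (17.8524−0.0000)/(175.8900−125.8400) = 0.3567. V = [p*·17.8524 + (1−p*)·0.0000]/1.01 = 6.5652. B = V − Δ·S = -44.4415.
Check: Δ(0,0)·S0 + B(0,0) = 6.5652 = V0.

(0,0): Delta=0.3567 Bond=-44.4415
(1,0): Delta=0.0000 Bond=0.0000
(1,1): Delta=0.7886 Bond=-120.8468
V0=6.5652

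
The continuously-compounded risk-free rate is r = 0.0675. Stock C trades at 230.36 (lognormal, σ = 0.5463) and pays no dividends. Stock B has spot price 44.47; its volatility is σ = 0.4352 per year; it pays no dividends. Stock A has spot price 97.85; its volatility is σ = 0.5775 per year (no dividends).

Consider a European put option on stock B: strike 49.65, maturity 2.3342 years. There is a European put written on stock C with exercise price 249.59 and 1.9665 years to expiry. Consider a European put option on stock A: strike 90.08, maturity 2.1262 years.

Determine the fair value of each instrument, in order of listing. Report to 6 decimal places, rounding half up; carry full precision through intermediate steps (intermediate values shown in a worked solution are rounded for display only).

price(stock B put K=49.65) = 10.313158
price(stock C put K=249.59) = 61.212054
price(stock A put K=90.08) = 19.752049

[stock B put K=49.65]
σ√T = 0.4352·√2.3342 = 0.664902
d₁ = (ln(S/K) + (r+σ²/2)T) / (σ√T) = (ln(44.47/49.65) + (0.0675+0.4352²/2)·2.3342) / 0.664902 = (-0.110184 + 0.378606) / 0.664902 = 0.403702
d₂ = d₁ − σ√T = 0.403702 − 0.664902 = -0.261200
e^{−rT} = 0.854227
N(−d₁) = 0.343216,  N(−d₂) = 0.603031
price = K·e^{−rT}·N(−d₂) − S·N(−d₁) = 25.575968 − 15.262810 = 10.313158
[stock C put K=249.59]
σ√T = 0.5463·√1.9665 = 0.766087
d₁ = (ln(S/K) + (r+σ²/2)T) / (σ√T) = (ln(230.36/249.59) + (0.0675+0.5463²/2)·1.9665) / 0.766087 = (-0.080176 + 0.426184) / 0.766087 = 0.451655
d₂ = d₁ − σ√T = 0.451655 − 0.766087 = -0.314432
e^{−rT} = 0.875694
N(−d₁) = 0.325759,  N(−d₂) = 0.623404
price = K·e^{−rT}·N(−d₂) − S·N(−d₁) = 136.253828 − 75.041774 = 61.212054
[stock A put K=90.08]
σ√T = 0.5775·√2.1262 = 0.842081
d₁ = (ln(S/K) + (r+σ²/2)T) / (σ√T) = (ln(97.85/90.08) + (0.0675+0.5775²/2)·2.1262) / 0.842081 = (0.082738 + 0.498069) / 0.842081 = 0.689727
d₂ = d₁ − σ√T = 0.689727 − 0.842081 = -0.152354
e^{−rT} = 0.866305
N(−d₁) = 0.245183,  N(−d₂) = 0.560546
price = K·e^{−rT}·N(−d₂) − S·N(−d₁) = 43.743190 − 23.991140 = 19.752049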